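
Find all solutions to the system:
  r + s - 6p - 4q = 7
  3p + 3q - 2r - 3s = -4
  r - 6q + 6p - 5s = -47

Row-reduce:
R1 ← R1 / (-6).
R2 ← R2 − 3·R1.
R3 ← R3 − 6·R1.
R1 ← R1 − 2/3·R2.
R3 ← R3 + 10·R2.
R3 ← R3 / (-13).
R1 ← R1 − 5/6·R3.
R2 ← R2 + 3/2·R3.
Rank is 3 with 4 unknowns, leaving s free.

infinitely many solutions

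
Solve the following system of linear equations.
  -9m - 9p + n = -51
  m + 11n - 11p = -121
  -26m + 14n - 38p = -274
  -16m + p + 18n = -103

Row-reduce the augmented matrix:
R1 ← R1 / (-9).
R2 ← R2 − 1·R1.
R3 ← R3 + 26·R1.
R4 ← R4 + 16·R1.
R2 ← R2 / (100/9).
R1 ← R1 + 1/9·R2.
R3 ← R3 − 100/9·R2.
R4 ← R4 − 146/9·R2.
Swap R3 and R4.
R3 ← R3 / (863/25).
R1 ← R1 − 22/25·R3.
R2 ← R2 + 27/25·R3.
R4 reduces to 0 = 0, so the extra equation is consistent.
Reading off the reduced rows gives m = 0, n = -6, p = 5.

m = 0, n = -6, p = 5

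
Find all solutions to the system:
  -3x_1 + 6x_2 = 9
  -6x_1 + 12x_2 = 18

Row-reduce:
R1 ← R1 / (-3).
R2 ← R2 + 6·R1.
Rank is 1 with 2 unknowns, leaving x_2 free.

infinitely many solutions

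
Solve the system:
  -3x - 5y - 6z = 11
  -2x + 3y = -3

infinitely many solutions

Row-reduce:
R1 ← R1 / (-3).
R2 ← R2 + 2·R1.
R2 ← R2 / (19/3).
R1 ← R1 − 5/3·R2.
Rank is 2 with 3 unknowns, leaving z free.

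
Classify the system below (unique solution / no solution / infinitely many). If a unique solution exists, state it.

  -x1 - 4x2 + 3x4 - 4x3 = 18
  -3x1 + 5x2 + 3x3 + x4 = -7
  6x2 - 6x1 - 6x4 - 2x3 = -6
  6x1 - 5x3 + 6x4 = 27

x1 = 0, x2 = 0, x3 = -3, x4 = 2

Row-reduce the augmented matrix:
R1 ← R1 / (-1).
R2 ← R2 + 3·R1.
R3 ← R3 + 6·R1.
R4 ← R4 − 6·R1.
R2 ← R2 / (17).
R1 ← R1 − 4·R2.
R3 ← R3 − 30·R2.
R4 ← R4 + 24·R2.
R3 ← R3 / (-76/17).
R1 ← R1 − 8/17·R3.
R2 ← R2 − 15/17·R3.
R4 ← R4 + 133/17·R3.
R4 ← R4 / (30).
R1 ← R1 + 41/19·R4.
R2 ← R2 + 46/19·R4.
R3 ← R3 − 42/19·R4.
Reading off the reduced rows gives x1 = 0, x2 = 0, x3 = -3, x4 = 2.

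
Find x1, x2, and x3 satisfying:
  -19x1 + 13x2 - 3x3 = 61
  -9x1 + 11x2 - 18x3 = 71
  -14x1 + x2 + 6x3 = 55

x1 = -6, x2 = -5, x3 = -4

Row-reduce the augmented matrix:
R1 ← R1 / (-19).
R2 ← R2 + 9·R1.
R3 ← R3 + 14·R1.
R2 ← R2 / (92/19).
R1 ← R1 + 13/19·R2.
R3 ← R3 + 163/19·R2.
R3 ← R3 / (-1947/92).
R1 ← R1 + 201/92·R3.
R2 ← R2 + 315/92·R3.
Reading off the reduced rows gives x1 = -6, x2 = -5, x3 = -4.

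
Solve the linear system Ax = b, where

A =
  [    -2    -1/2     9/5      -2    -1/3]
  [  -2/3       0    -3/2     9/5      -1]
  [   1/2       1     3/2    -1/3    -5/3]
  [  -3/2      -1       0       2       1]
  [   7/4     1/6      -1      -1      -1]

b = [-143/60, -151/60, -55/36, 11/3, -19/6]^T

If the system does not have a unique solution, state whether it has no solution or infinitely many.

x_1 = 1, x_2 = -1/2, x_3 = 3/2, x_4 = 4/3, x_5 = 2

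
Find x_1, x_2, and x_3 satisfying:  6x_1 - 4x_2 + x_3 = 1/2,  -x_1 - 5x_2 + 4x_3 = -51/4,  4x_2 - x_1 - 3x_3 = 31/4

x_1 = 5/4, x_2 = 3/2, x_3 = -1

Row-reduce the augmented matrix:
R1 ← R1 / (6).
R2 ← R2 + 1·R1.
R3 ← R3 + 1·R1.
R2 ← R2 / (-17/3).
R1 ← R1 + 2/3·R2.
R3 ← R3 − 10/3·R2.
R3 ← R3 / (-13/34).
R1 ← R1 + 11/34·R3.
R2 ← R2 + 25/34·R3.
Reading off the reduced rows gives x_1 = 5/4, x_2 = 3/2, x_3 = -1.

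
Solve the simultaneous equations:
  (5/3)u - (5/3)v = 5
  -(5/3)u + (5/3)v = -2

no solution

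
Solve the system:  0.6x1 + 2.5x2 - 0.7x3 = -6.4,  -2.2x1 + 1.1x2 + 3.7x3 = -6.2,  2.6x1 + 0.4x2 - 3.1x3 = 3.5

Row-reduce the augmented matrix:
R1 ← R1 / (3/5).
R2 ← R2 + 11/5·R1.
R3 ← R3 − 13/5·R1.
R2 ← R2 / (154/15).
R1 ← R1 − 25/6·R2.
R3 ← R3 + 313/30·R2.
R3 ← R3 / (1671/1540).
R1 ← R1 + 501/308·R3.
R2 ← R2 − 17/154·R3.
Reading off the reduced rows gives x1 = 3, x2 = -3, x3 = 1.

x1 = 3, x2 = -3, x3 = 1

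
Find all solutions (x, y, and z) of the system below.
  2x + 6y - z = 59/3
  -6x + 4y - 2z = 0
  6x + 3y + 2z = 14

Row-reduce the augmented matrix:
R1 ← R1 / (2).
R2 ← R2 + 6·R1.
R3 ← R3 − 6·R1.
R2 ← R2 / (22).
R1 ← R1 − 3·R2.
R3 ← R3 + 15·R2.
R3 ← R3 / (35/22).
R1 ← R1 − 2/11·R3.
R2 ← R2 + 5/22·R3.
Reading off the reduced rows gives x = 7/3, y = 2, z = -3.

x = 7/3, y = 2, z = -3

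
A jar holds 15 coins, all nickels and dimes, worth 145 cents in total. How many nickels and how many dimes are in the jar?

nickels: 1, dimes: 14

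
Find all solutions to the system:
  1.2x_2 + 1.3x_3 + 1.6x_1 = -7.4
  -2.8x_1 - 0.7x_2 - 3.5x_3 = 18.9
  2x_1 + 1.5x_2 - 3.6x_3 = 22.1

x_1 = 1, x_2 = -1, x_3 = -6

Row-reduce the augmented matrix:
R1 ← R1 / (8/5).
R2 ← R2 + 14/5·R1.
R3 ← R3 − 2·R1.
R2 ← R2 / (7/5).
R1 ← R1 − 3/4·R2.
R3 ← R3 / (-209/40).
R1 ← R1 − 47/32·R3.
R2 ← R2 + 7/8·R3.
Reading off the reduced rows gives x_1 = 1, x_2 = -1, x_3 = -6.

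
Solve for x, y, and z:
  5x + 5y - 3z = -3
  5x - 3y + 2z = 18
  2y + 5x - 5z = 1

Row-reduce the augmented matrix:
R1 ← R1 / (5).
R2 ← R2 − 5·R1.
R3 ← R3 − 5·R1.
R2 ← R2 / (-8).
R1 ← R1 − 1·R2.
R3 ← R3 + 3·R2.
R3 ← R3 / (-31/8).
R1 ← R1 − 1/40·R3.
R2 ← R2 + 5/8·R3.
Reading off the reduced rows gives x = 2, y = -2, z = 1.

x = 2, y = -2, z = 1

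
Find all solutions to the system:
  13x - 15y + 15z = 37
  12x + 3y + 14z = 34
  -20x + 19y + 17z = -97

Row-reduce the augmented matrix:
R1 ← R1 / (13).
R2 ← R2 − 12·R1.
R3 ← R3 + 20·R1.
R2 ← R2 / (219/13).
R1 ← R1 + 15/13·R2.
R3 ← R3 + 53/13·R2.
R3 ← R3 / (8785/219).
R1 ← R1 − 85/73·R3.
R2 ← R2 − 2/219·R3.
Reading off the reduced rows gives x = 4, y = 0, z = -1.

x = 4, y = 0, z = -1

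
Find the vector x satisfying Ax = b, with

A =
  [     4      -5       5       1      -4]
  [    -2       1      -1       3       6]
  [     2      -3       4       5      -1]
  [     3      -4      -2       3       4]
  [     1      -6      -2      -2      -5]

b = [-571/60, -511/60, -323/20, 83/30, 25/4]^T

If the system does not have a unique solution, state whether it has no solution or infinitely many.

x_1 = 11/4, x_2 = 4/3, x_3 = -3, x_4 = -5/4, x_5 = -3/5

Row-reduce the augmented matrix:
R1 ← R1 / (4).
R2 ← R2 + 2·R1.
R3 ← R3 − 2·R1.
R4 ← R4 − 3·R1.
R5 ← R5 − 1·R1.
R2 ← R2 / (-3/2).
R1 ← R1 + 5/4·R2.
R3 ← R3 + 1/2·R2.
R4 ← R4 + 1/4·R2.
R5 ← R5 + 19/4·R2.
R2 ← R2 + 1·R3.
R4 ← R4 + 6·R3.
R5 ← R5 + 8·R3.
R4 ← R4 / (65/3).
R1 ← R1 + 8/3·R4.
R2 ← R2 − 1·R4.
R3 ← R3 − 10/3·R4.
R5 ← R5 − 40/3·R4.
R5 ← R5 / (-22).
R1 ← R1 + 19/5·R5.
R2 ← R2 + 16/5·R5.
R3 ← R3 + 1·R5.
R4 ← R4 − 1/5·R5.
Reading off the reduced rows gives x_1 = 11/4, x_2 = 4/3, x_3 = -3, x_4 = -5/4, x_5 = -3/5.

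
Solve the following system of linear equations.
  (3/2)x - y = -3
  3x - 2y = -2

no solution

Row-reduce:
R1 ← R1 / (3/2).
R2 ← R2 − 3·R1.
Row 2 reduces to 0 = 4, a contradiction. The system is inconsistent.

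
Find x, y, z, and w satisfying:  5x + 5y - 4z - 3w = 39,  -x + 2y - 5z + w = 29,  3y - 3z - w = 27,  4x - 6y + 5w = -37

Row-reduce the augmented matrix:
R1 ← R1 / (5).
R2 ← R2 + 1·R1.
R4 ← R4 − 4·R1.
R2 ← R2 / (3).
R1 ← R1 − 1·R2.
R3 ← R3 − 3·R2.
R4 ← R4 + 10·R2.
R3 ← R3 / (14/5).
R1 ← R1 − 17/15·R3.
R2 ← R2 + 29/15·R3.
R4 ← R4 + 242/15·R3.
R4 ← R4 / (2/3).
R1 ← R1 + 1/6·R4.
R2 ← R2 + 5/6·R4.
R3 ← R3 + 1/2·R4.
Reading off the reduced rows gives x = -1, y = 3, z = -5, w = -3.

x = -1, y = 3, z = -5, w = -3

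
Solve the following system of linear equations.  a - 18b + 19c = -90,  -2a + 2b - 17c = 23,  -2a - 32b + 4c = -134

Row-reduce:
R2 ← R2 + 2·R1.
R3 ← R3 + 2·R1.
R2 ← R2 / (-34).
R1 ← R1 + 18·R2.
R3 ← R3 + 68·R2.
Rank is 2 with 3 unknowns, leaving c free.

infinitely many solutions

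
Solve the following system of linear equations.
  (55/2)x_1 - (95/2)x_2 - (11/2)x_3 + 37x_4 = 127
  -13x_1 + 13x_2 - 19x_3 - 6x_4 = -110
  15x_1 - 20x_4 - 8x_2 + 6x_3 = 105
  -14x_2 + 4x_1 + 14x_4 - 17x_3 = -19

Row-reduce:
R1 ← R1 / (55/2).
R2 ← R2 + 13·R1.
R3 ← R3 − 15·R1.
R4 ← R4 − 4·R1.
R2 ← R2 / (-104/11).
R1 ← R1 + 19/11·R2.
R3 ← R3 − 197/11·R2.
R4 ← R4 + 78/11·R2.
R3 ← R3 / (-4149/130).
R1 ← R1 − 487/130·R3.
R2 ← R2 − 297/130·R3.
Rank is 3 with 4 unknowns, leaving x_4 free.

infinitely many solutions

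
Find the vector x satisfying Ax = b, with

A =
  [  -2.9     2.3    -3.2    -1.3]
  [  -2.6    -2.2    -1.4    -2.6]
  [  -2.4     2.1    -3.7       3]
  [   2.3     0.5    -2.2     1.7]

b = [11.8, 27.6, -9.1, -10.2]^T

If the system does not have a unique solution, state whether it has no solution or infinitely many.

Row-reduce the augmented matrix:
R1 ← R1 / (-29/10).
R2 ← R2 + 13/5·R1.
R3 ← R3 + 12/5·R1.
R4 ← R4 − 23/10·R1.
R2 ← R2 / (-618/145).
R1 ← R1 + 23/29·R2.
R3 ← R3 − 57/290·R2.
R4 ← R4 − 337/145·R2.
R3 ← R3 / (-2027/2060).
R1 ← R1 − 171/206·R3.
R2 ← R2 + 71/206·R3.
R4 ← R4 + 811/206·R3.
R4 ← R4 / (-98245/6081).
R1 ← R1 − 24919/6081·R4.
R2 ← R2 + 6494/6081·R4.
R3 ← R3 + 8260/2027·R4.
Reading off the reduced rows gives x_1 = -2, x_2 = -3, x_3 = -2, x_4 = -5.

x_1 = -2, x_2 = -3, x_3 = -2, x_4 = -5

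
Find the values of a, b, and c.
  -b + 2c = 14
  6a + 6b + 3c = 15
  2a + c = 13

Row-reduce the augmented matrix:
Swap R1 and R2.
R1 ← R1 / (6).
R3 ← R3 − 2·R1.
R2 ← R2 / (-1).
R1 ← R1 − 1·R2.
R3 ← R3 + 2·R2.
R3 ← R3 / (-4).
R1 ← R1 − 5/2·R3.
R2 ← R2 + 2·R3.
Reading off the reduced rows gives a = 4, b = -4, c = 5.

a = 4, b = -4, c = 5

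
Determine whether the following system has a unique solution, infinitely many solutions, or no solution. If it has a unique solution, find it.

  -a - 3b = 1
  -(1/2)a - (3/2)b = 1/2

infinitely many solutions

Row-reduce:
R1 ← R1 / (-1).
R2 ← R2 + 1/2·R1.
Rank is 1 with 2 unknowns, leaving b free.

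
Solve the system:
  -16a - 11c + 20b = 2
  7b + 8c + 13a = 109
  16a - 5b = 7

Row-reduce the augmented matrix:
R1 ← R1 / (-16).
R2 ← R2 − 13·R1.
R3 ← R3 − 16·R1.
R2 ← R2 / (93/4).
R1 ← R1 + 5/4·R2.
R3 ← R3 − 15·R2.
R3 ← R3 / (-1289/124).
R1 ← R1 − 79/124·R3.
R2 ← R2 + 5/124·R3.
Reading off the reduced rows gives a = 2, b = 5, c = 6.

a = 2, b = 5, c = 6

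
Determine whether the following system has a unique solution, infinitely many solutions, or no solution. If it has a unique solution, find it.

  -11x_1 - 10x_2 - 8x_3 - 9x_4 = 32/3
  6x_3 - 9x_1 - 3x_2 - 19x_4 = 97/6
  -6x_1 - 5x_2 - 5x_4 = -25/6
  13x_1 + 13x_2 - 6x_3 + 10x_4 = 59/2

Row-reduce the augmented matrix:
R1 ← R1 / (-11).
R2 ← R2 + 9·R1.
R3 ← R3 + 6·R1.
R4 ← R4 − 13·R1.
R2 ← R2 / (57/11).
R1 ← R1 − 10/11·R2.
R3 ← R3 − 5/11·R2.
R4 ← R4 − 13/11·R2.
R3 ← R3 / (62/19).
R1 ← R1 + 28/19·R3.
R2 ← R2 − 46/19·R3.
R4 ← R4 + 348/19·R3.
R4 ← R4 / (673/93).
R1 ← R1 − 305/93·R4.
R2 ← R2 + 91/31·R4.
R3 ← R3 − 53/186·R4.
Reading off the reduced rows gives x_1 = 5/3, x_2 = 3/2, x_3 = -5/2, x_4 = -8/3.

x_1 = 5/3, x_2 = 3/2, x_3 = -5/2, x_4 = -8/3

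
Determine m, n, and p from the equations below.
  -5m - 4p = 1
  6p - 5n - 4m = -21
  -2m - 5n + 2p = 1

Row-reduce the augmented matrix:
R1 ← R1 / (-5).
R2 ← R2 + 4·R1.
R3 ← R3 + 2·R1.
R2 ← R2 / (-5).
R3 ← R3 + 5·R2.
R3 ← R3 / (-28/5).
R1 ← R1 − 4/5·R3.
R2 ← R2 + 46/25·R3.
Reading off the reduced rows gives m = 3, n = -3, p = -4.

m = 3, n = -3, p = -4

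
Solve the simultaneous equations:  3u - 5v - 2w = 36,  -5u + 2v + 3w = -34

infinitely many solutions

Row-reduce:
R1 ← R1 / (3).
R2 ← R2 + 5·R1.
R2 ← R2 / (-19/3).
R1 ← R1 + 5/3·R2.
Rank is 2 with 3 unknowns, leaving w free.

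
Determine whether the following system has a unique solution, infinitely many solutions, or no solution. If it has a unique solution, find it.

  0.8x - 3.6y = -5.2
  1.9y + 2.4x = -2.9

x = -2, y = 1

Row-reduce the augmented matrix:
R1 ← R1 / (4/5).
R2 ← R2 − 12/5·R1.
R2 ← R2 / (127/10).
R1 ← R1 + 9/2·R2.
Reading off the reduced rows gives x = -2, y = 1.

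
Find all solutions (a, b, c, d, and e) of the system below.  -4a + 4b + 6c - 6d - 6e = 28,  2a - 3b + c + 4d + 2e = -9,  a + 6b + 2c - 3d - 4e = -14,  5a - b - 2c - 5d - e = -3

Row-reduce:
R1 ← R1 / (-4).
R2 ← R2 − 2·R1.
R3 ← R3 − 1·R1.
R4 ← R4 − 5·R1.
R2 ← R2 / (-1).
R1 ← R1 + 1·R2.
R3 ← R3 − 7·R2.
R4 ← R4 − 4·R2.
R3 ← R3 / (63/2).
R1 ← R1 + 11/2·R3.
R2 ← R2 + 4·R3.
R4 ← R4 − 43/2·R3.
R4 ← R4 / (-643/63).
R1 ← R1 − 59/63·R4.
R2 ← R2 + 43/63·R4.
R3 ← R3 − 5/63·R4.
Rank is 4 with 5 unknowns, leaving e free.

infinitely many solutions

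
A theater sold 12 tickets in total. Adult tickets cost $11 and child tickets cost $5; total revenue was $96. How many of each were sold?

adult tickets: 6, child tickets: 6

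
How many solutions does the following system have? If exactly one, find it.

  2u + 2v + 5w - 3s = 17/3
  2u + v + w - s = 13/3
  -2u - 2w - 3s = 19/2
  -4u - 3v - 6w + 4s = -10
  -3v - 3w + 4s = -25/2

u = 1/2, v = 7/3, w = -3/2, s = -5/2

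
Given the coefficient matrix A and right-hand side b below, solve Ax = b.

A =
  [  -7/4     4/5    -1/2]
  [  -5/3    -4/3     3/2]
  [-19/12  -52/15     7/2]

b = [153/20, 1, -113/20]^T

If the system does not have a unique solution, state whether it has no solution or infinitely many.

infinitely many solutions

Row-reduce:
R1 ← R1 / (-7/4).
R2 ← R2 + 5/3·R1.
R3 ← R3 + 19/12·R1.
R2 ← R2 / (-44/21).
R1 ← R1 + 16/35·R2.
R3 ← R3 + 88/21·R2.
Rank is 2 with 3 unknowns, leaving x_3 free.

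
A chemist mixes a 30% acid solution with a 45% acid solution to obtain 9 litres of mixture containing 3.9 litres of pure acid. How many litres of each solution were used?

Let a = litres of solution A, b = litres of solution B.
  a + b = 9
  (3/10)a + (9/20)b = 39/10
From equation 1: a = 9 − b.
Substitute into equation 2 and solve: b = 8.
Then a = 1.

litres of solution A: 1, litres of solution B: 8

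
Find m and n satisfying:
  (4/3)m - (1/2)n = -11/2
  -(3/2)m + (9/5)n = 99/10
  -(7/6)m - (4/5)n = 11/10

Row-reduce the augmented matrix:
R1 ← R1 / (4/3).
R2 ← R2 + 3/2·R1.
R3 ← R3 + 7/6·R1.
R2 ← R2 / (99/80).
R1 ← R1 + 3/8·R2.
R3 ← R3 + 99/80·R2.
R3 reduces to 0 = 0, so the extra equation is consistent.
Reading off the reduced rows gives m = -3, n = 3.

m = -3, n = 3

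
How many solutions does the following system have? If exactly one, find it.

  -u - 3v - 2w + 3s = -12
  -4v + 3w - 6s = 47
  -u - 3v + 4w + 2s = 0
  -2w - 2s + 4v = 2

Row-reduce the augmented matrix:
R1 ← R1 / (-1).
R3 ← R3 + 1·R1.
R2 ← R2 / (-4).
R1 ← R1 − 3·R2.
R4 ← R4 − 4·R2.
R3 ← R3 / (6).
R1 ← R1 − 17/4·R3.
R2 ← R2 + 3/4·R3.
R4 ← R4 − 1·R3.
R4 ← R4 / (-47/6).
R1 ← R1 + 163/24·R4.
R2 ← R2 − 11/8·R4.
R3 ← R3 + 1/6·R4.
Reading off the reduced rows gives u = -2, v = -2, w = 1, s = -6.

u = -2, v = -2, w = 1, s = -6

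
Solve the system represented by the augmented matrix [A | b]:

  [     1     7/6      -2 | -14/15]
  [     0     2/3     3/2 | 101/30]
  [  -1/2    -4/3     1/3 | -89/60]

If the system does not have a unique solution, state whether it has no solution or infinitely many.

x_1 = 3/2, x_2 = 1, x_3 = 9/5

Row-reduce the augmented matrix:
R3 ← R3 + 1/2·R1.
R2 ← R2 / (2/3).
R1 ← R1 − 7/6·R2.
R3 ← R3 + 3/4·R2.
R3 ← R3 / (49/48).
R1 ← R1 + 37/8·R3.
R2 ← R2 − 9/4·R3.
Reading off the reduced rows gives x_1 = 3/2, x_2 = 1, x_3 = 9/5.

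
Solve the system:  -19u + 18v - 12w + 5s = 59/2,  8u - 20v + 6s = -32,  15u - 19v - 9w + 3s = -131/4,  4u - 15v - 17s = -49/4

u = -1/2, v = 5/4, w = 0, s = -1/2

Row-reduce the augmented matrix:
R1 ← R1 / (-19).
R2 ← R2 − 8·R1.
R3 ← R3 − 15·R1.
R4 ← R4 − 4·R1.
R2 ← R2 / (-236/19).
R1 ← R1 + 18/19·R2.
R3 ← R3 + 91/19·R2.
R4 ← R4 + 213/19·R2.
R3 ← R3 / (-975/59).
R1 ← R1 − 60/59·R3.
R2 ← R2 − 24/59·R3.
R4 ← R4 − 120/59·R3.
R4 ← R4 / (-2963/130).
R1 ← R1 + 42/65·R4.
R2 ← R2 + 363/650·R4.
R3 ← R3 + 451/1950·R4.
Reading off the reduced rows gives u = -1/2, v = 5/4, w = 0, s = -1/2.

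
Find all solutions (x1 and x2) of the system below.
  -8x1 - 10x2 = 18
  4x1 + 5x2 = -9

Row-reduce:
R1 ← R1 / (-8).
R2 ← R2 − 4·R1.
Rank is 1 with 2 unknowns, leaving x2 free.

infinitely many solutions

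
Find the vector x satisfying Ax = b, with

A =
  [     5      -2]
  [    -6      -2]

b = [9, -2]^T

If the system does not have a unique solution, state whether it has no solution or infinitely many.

x_1 = 1, x_2 = -2

Row-reduce the augmented matrix:
R1 ← R1 / (5).
R2 ← R2 + 6·R1.
R2 ← R2 / (-22/5).
R1 ← R1 + 2/5·R2.
Reading off the reduced rows gives x_1 = 1, x_2 = -2.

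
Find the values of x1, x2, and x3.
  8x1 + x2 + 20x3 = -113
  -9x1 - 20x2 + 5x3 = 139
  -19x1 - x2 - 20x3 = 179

Row-reduce the augmented matrix:
R1 ← R1 / (8).
R2 ← R2 + 9·R1.
R3 ← R3 + 19·R1.
R2 ← R2 / (-151/8).
R1 ← R1 − 1/8·R2.
R3 ← R3 − 11/8·R2.
R3 ← R3 / (4455/151).
R1 ← R1 − 405/151·R3.
R2 ← R2 + 220/151·R3.
Reading off the reduced rows gives x1 = -6, x2 = -5, x3 = -3.

x1 = -6, x2 = -5, x3 = -3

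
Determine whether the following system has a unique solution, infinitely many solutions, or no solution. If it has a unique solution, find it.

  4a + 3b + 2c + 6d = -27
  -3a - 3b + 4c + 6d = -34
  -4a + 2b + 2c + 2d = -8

infinitely many solutions

Row-reduce:
R1 ← R1 / (4).
R2 ← R2 + 3·R1.
R3 ← R3 + 4·R1.
R2 ← R2 / (-3/4).
R1 ← R1 − 3/4·R2.
R3 ← R3 − 5·R2.
R3 ← R3 / (122/3).
R1 ← R1 − 6·R3.
R2 ← R2 + 22/3·R3.
Rank is 3 with 4 unknowns, leaving d free.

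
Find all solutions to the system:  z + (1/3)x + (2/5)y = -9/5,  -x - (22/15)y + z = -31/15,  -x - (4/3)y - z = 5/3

infinitely many solutions

Row-reduce:
R1 ← R1 / (1/3).
R2 ← R2 + 1·R1.
R3 ← R3 + 1·R1.
R2 ← R2 / (-4/15).
R1 ← R1 − 6/5·R2.
R3 ← R3 + 2/15·R2.
Rank is 2 with 3 unknowns, leaving z free.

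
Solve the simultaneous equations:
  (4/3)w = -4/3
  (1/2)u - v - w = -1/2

Row-reduce:
Swap R1 and R2.
R1 ← R1 / (1/2).
R2 ← R2 / (4/3).
R1 ← R1 + 2·R2.
Rank is 2 with 3 unknowns, leaving v free.

infinitely many solutions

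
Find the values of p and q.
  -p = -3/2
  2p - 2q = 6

p = 3/2, q = -3/2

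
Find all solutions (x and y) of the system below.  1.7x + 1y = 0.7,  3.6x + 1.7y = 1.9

x = 1, y = -1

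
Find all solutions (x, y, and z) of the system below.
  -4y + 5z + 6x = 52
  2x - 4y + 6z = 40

Row-reduce:
R1 ← R1 / (6).
R2 ← R2 − 2·R1.
R2 ← R2 / (-8/3).
R1 ← R1 + 2/3·R2.
Rank is 2 with 3 unknowns, leaving z free.

infinitely many solutions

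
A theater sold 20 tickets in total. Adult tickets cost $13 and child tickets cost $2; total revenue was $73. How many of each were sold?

Let a = adult tickets, c = child tickets.
  a + c = 20
  13a + 2c = 73
From equation 1: a = 20 − c.
Substitute into equation 2 and solve: c = 17.
Then a = 3.

adult tickets: 3, child tickets: 17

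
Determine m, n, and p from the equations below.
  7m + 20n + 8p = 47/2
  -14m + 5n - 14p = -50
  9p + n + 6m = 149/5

m = 1/2, n = -1/5, p = 3

Row-reduce the augmented matrix:
R1 ← R1 / (7).
R2 ← R2 + 14·R1.
R3 ← R3 − 6·R1.
R2 ← R2 / (45).
R1 ← R1 − 20/7·R2.
R3 ← R3 + 113/7·R2.
R3 ← R3 / (901/315).
R1 ← R1 − 64/63·R3.
R2 ← R2 − 2/45·R3.
Reading off the reduced rows gives m = 1/2, n = -1/5, p = 3.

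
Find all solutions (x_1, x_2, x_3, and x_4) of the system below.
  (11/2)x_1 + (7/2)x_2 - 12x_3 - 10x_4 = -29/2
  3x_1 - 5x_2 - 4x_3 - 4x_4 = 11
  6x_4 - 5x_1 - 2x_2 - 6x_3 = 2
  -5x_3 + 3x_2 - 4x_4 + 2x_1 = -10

Row-reduce:
R1 ← R1 / (11/2).
R2 ← R2 − 3·R1.
R3 ← R3 + 5·R1.
R4 ← R4 − 2·R1.
R2 ← R2 / (-76/11).
R1 ← R1 − 7/11·R2.
R3 ← R3 − 13/11·R2.
R4 ← R4 − 19/11·R2.
R3 ← R3 / (-313/19).
R1 ← R1 + 37/19·R3.
R2 ← R2 + 7/19·R3.
Rank is 3 with 4 unknowns, leaving x_4 free.

infinitely many solutions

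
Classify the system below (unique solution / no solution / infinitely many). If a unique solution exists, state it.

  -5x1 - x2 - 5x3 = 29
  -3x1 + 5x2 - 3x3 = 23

infinitely many solutions

Row-reduce:
R1 ← R1 / (-5).
R2 ← R2 + 3·R1.
R2 ← R2 / (28/5).
R1 ← R1 − 1/5·R2.
Rank is 2 with 3 unknowns, leaving x3 free.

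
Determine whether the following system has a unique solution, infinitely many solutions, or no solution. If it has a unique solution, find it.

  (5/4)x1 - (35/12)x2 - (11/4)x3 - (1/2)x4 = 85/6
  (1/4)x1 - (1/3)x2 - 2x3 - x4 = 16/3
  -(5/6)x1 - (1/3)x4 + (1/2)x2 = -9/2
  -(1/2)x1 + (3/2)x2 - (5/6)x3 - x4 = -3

no solution

Row-reduce:
R1 ← R1 / (5/4).
R2 ← R2 − 1/4·R1.
R3 ← R3 + 5/6·R1.
R4 ← R4 + 1/2·R1.
R2 ← R2 / (1/4).
R1 ← R1 + 7/3·R2.
R3 ← R3 + 13/9·R2.
R4 ← R4 − 1/3·R2.
R3 ← R3 / (-919/90).
R1 ← R1 + 236/15·R3.
R2 ← R2 + 29/5·R3.
Row 4 reduces to 0 = -2/3, a contradiction. The system is inconsistent.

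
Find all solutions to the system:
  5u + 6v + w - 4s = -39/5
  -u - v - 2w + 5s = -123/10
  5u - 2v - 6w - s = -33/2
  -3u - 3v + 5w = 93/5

u = -5/2, v = -6/5, w = 3/2, s = -13/5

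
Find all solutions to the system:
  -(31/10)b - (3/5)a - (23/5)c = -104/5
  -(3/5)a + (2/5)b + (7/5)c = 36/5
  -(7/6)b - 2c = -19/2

Row-reduce:
R1 ← R1 / (-3/5).
R2 ← R2 + 3/5·R1.
R2 ← R2 / (7/2).
R1 ← R1 − 31/6·R2.
R3 ← R3 + 7/6·R2.
Row 3 reduces to 0 = -1/6, a contradiction. The system is inconsistent.

no solution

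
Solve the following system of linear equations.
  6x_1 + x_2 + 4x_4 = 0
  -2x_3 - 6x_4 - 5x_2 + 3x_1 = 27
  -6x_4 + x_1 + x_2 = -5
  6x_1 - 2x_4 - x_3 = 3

Row-reduce the augmented matrix:
R1 ← R1 / (6).
R2 ← R2 − 3·R1.
R3 ← R3 − 1·R1.
R4 ← R4 − 6·R1.
R2 ← R2 / (-11/2).
R1 ← R1 − 1/6·R2.
R3 ← R3 − 5/6·R2.
R4 ← R4 + 1·R2.
R3 ← R3 / (-10/33).
R1 ← R1 + 2/33·R3.
R2 ← R2 − 4/11·R3.
R4 ← R4 + 7/11·R3.
R4 ← R4 / (12).
R1 ← R1 − 2·R4.
R2 ← R2 + 8·R4.
R3 ← R3 − 26·R4.
Reading off the reduced rows gives x_1 = 1, x_2 = -6, x_3 = 3, x_4 = 0.

x_1 = 1, x_2 = -6, x_3 = 3, x_4 = 0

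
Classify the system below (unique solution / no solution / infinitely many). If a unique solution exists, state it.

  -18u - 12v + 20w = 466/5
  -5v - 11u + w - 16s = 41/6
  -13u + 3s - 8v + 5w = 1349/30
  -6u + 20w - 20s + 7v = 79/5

u = -2/3, v = -13/5, w = 5/2, s = 1

Row-reduce the augmented matrix:
R1 ← R1 / (-18).
R2 ← R2 + 11·R1.
R3 ← R3 + 13·R1.
R4 ← R4 + 6·R1.
R2 ← R2 / (7/3).
R1 ← R1 − 2/3·R2.
R3 ← R3 − 2/3·R2.
R4 ← R4 − 11·R2.
R3 ← R3 / (-131/21).
R1 ← R1 − 44/21·R3.
R2 ← R2 + 101/21·R3.
R4 ← R4 − 1391/21·R3.
R4 ← R4 / (17793/131).
R1 ← R1 − 932/131·R4.
R2 ← R2 + 1663/131·R4.
R3 ← R3 + 159/131·R4.
Reading off the reduced rows gives u = -2/3, v = -13/5, w = 5/2, s = 1.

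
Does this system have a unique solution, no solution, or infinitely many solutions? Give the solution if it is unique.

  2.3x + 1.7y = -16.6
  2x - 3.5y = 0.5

x = -5, y = -3

Row-reduce the augmented matrix:
R1 ← R1 / (23/10).
R2 ← R2 − 2·R1.
R2 ← R2 / (-229/46).
R1 ← R1 − 17/23·R2.
Reading off the reduced rows gives x = -5, y = -3.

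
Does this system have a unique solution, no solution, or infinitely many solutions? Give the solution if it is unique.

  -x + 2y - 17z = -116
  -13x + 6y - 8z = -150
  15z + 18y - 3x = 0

x = 6, y = -4, z = 6

Row-reduce the augmented matrix:
R1 ← R1 / (-1).
R2 ← R2 + 13·R1.
R3 ← R3 + 3·R1.
R2 ← R2 / (-20).
R1 ← R1 + 2·R2.
R3 ← R3 − 12·R2.
R3 ← R3 / (969/5).
R1 ← R1 + 43/10·R3.
R2 ← R2 + 213/20·R3.
Reading off the reduced rows gives x = 6, y = -4, z = 6.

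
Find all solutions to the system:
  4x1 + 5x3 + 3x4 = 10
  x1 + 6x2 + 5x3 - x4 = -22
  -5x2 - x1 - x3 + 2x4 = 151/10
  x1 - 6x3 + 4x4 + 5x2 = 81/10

x1 = 3, x2 = -5/2, x3 = -8/5, x4 = 2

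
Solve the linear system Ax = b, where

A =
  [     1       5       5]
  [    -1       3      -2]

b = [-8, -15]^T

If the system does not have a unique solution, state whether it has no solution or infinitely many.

infinitely many solutions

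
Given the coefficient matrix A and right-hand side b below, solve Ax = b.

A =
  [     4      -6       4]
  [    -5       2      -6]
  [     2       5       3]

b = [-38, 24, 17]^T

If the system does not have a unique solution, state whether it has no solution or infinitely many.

x_1 = 2, x_2 = 5, x_3 = -4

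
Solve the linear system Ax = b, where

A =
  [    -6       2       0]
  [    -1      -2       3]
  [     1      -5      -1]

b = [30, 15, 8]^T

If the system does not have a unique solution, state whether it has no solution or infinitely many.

Row-reduce the augmented matrix:
R1 ← R1 / (-6).
R2 ← R2 + 1·R1.
R3 ← R3 − 1·R1.
R2 ← R2 / (-7/3).
R1 ← R1 + 1/3·R2.
R3 ← R3 + 14/3·R2.
R3 ← R3 / (-7).
R1 ← R1 + 3/7·R3.
R2 ← R2 + 9/7·R3.
Reading off the reduced rows gives x_1 = -6, x_2 = -3, x_3 = 1.

x_1 = -6, x_2 = -3, x_3 = 1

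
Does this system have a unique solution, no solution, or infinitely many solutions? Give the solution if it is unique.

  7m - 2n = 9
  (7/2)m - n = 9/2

infinitely many solutions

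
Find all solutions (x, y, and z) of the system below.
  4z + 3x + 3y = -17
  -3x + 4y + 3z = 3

Row-reduce:
R1 ← R1 / (3).
R2 ← R2 + 3·R1.
R2 ← R2 / (7).
R1 ← R1 − 1·R2.
Rank is 2 with 3 unknowns, leaving z free.

infinitely many solutions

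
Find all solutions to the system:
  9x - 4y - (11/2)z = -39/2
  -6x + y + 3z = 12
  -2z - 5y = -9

no solution

Row-reduce:
R1 ← R1 / (9).
R2 ← R2 + 6·R1.
R2 ← R2 / (-5/3).
R1 ← R1 + 4/9·R2.
R3 ← R3 + 5·R2.
Row 3 reduces to 0 = -6, a contradiction. The system is inconsistent.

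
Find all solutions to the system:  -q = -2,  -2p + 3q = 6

p = 0, q = 2

Row-reduce the augmented matrix:
Swap R1 and R2.
R1 ← R1 / (-2).
R2 ← R2 / (-1).
R1 ← R1 + 3/2·R2.
Reading off the reduced rows gives p = 0, q = 2.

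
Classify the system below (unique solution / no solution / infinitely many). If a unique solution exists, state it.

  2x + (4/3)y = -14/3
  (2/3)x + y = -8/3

x = -1, y = -2

Row-reduce the augmented matrix:
R1 ← R1 / (2).
R2 ← R2 − 2/3·R1.
R2 ← R2 / (5/9).
R1 ← R1 − 2/3·R2.
Reading off the reduced rows gives x = -1, y = -2.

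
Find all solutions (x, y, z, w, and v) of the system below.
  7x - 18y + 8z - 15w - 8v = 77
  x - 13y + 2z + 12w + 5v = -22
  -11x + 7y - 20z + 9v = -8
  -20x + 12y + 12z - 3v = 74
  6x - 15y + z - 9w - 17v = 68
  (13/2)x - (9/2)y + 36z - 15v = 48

no solution

Row-reduce:
R1 ← R1 / (7).
R2 ← R2 − 1·R1.
R3 ← R3 + 11·R1.
R4 ← R4 + 20·R1.
R5 ← R5 − 6·R1.
R6 ← R6 − 13/2·R1.
R2 ← R2 / (-73/7).
R1 ← R1 + 18/7·R2.
R3 ← R3 + 149/7·R2.
R4 ← R4 + 276/7·R2.
R5 ← R5 − 3/7·R2.
R6 ← R6 − 171/14·R2.
R3 ← R3 / (-670/73).
R1 ← R1 − 68/73·R3.
R2 ← R2 + 6/73·R3.
R4 ← R4 − 2308/73·R3.
R5 ← R5 + 425/73·R3.
R6 ← R6 − 2159/73·R3.
R4 ← R4 / (-92784/335).
R1 ← R1 + 3669/335·R4.
R2 ← R2 + 297/335·R4.
R3 ← R3 − 1914/335·R4.
R5 ← R5 − 2526/67·R4.
R6 ← R6 + 46392/335·R4.
R5 ← R5 / (-215055/15464).
R1 ← R1 + 4863/30928·R5.
R2 ← R2 + 3403/30928·R5.
R3 ← R3 + 6217/15464·R5.
R4 ← R4 − 35033/92784·R5.
Row 6 reduces to 0 = -1, a contradiction. The system is inconsistent.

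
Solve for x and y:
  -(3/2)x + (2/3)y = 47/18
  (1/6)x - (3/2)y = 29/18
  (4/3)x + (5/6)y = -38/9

Row-reduce the augmented matrix:
R1 ← R1 / (-3/2).
R2 ← R2 − 1/6·R1.
R3 ← R3 − 4/3·R1.
R2 ← R2 / (-77/54).
R1 ← R1 + 4/9·R2.
R3 ← R3 − 77/54·R2.
R3 reduces to 0 = 0, so the extra equation is consistent.
Reading off the reduced rows gives x = -7/3, y = -4/3.

x = -7/3, y = -4/3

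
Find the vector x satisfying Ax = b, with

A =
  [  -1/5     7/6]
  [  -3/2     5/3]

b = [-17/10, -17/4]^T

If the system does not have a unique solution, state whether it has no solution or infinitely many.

x_1 = 3/2, x_2 = -6/5

Row-reduce the augmented matrix:
R1 ← R1 / (-1/5).
R2 ← R2 + 3/2·R1.
R2 ← R2 / (-85/12).
R1 ← R1 + 35/6·R2.
Reading off the reduced rows gives x_1 = 3/2, x_2 = -6/5.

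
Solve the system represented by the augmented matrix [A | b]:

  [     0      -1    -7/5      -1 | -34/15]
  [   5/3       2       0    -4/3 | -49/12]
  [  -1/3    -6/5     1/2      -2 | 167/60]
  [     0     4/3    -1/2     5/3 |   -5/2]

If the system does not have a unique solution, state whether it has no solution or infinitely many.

x_1 = -5/4, x_2 = -1, x_3 = 7/3, x_4 = 0

Row-reduce the augmented matrix:
Swap R1 and R2.
R1 ← R1 / (5/3).
R3 ← R3 + 1/3·R1.
R2 ← R2 / (-1).
R1 ← R1 − 6/5·R2.
R3 ← R3 + 4/5·R2.
R4 ← R4 − 4/3·R2.
R3 ← R3 / (81/50).
R1 ← R1 + 42/25·R3.
R2 ← R2 − 7/5·R3.
R4 ← R4 + 71/30·R3.
R4 ← R4 / (-1319/729).
R1 ← R1 + 1426/405·R4.
R2 ← R2 − 551/243·R4.
R3 ← R3 + 220/243·R4.
Reading off the reduced rows gives x_1 = -5/4, x_2 = -1, x_3 = 7/3, x_4 = 0.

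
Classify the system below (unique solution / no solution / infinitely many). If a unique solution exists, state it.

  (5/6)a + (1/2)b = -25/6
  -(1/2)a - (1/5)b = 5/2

Row-reduce the augmented matrix:
R1 ← R1 / (5/6).
R2 ← R2 + 1/2·R1.
R2 ← R2 / (1/10).
R1 ← R1 − 3/5·R2.
Reading off the reduced rows gives a = -5, b = 0.

a = -5, b = 0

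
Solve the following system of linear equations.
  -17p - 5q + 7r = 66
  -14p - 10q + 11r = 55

infinitely many solutions

Row-reduce:
R1 ← R1 / (-17).
R2 ← R2 + 14·R1.
R2 ← R2 / (-100/17).
R1 ← R1 − 5/17·R2.
Rank is 2 with 3 unknowns, leaving r free.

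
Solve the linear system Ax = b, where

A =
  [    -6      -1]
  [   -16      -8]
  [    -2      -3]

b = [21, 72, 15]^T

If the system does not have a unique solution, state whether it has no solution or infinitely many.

x_1 = -3, x_2 = -3

Row-reduce the augmented matrix:
R1 ← R1 / (-6).
R2 ← R2 + 16·R1.
R3 ← R3 + 2·R1.
R2 ← R2 / (-16/3).
R1 ← R1 − 1/6·R2.
R3 ← R3 + 8/3·R2.
R3 reduces to 0 = 0, so the extra equation is consistent.
Reading off the reduced rows gives x_1 = -3, x_2 = -3.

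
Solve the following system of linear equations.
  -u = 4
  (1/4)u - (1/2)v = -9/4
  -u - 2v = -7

Row-reduce:
R1 ← R1 / (-1).
R2 ← R2 − 1/4·R1.
R3 ← R3 + 1·R1.
R2 ← R2 / (-1/2).
R3 ← R3 + 2·R2.
Row 3 reduces to 0 = -6, a contradiction. The system is inconsistent.

no solution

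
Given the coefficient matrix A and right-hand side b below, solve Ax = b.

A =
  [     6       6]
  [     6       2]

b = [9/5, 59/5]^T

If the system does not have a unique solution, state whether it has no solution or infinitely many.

x_1 = 14/5, x_2 = -5/2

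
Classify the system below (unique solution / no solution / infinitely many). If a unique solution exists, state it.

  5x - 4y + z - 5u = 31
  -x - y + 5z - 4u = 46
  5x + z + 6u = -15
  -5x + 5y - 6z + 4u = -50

Row-reduce the augmented matrix:
R1 ← R1 / (5).
R2 ← R2 + 1·R1.
R3 ← R3 − 5·R1.
R4 ← R4 + 5·R1.
R2 ← R2 / (-9/5).
R1 ← R1 + 4/5·R2.
R3 ← R3 − 4·R2.
R4 ← R4 − 1·R2.
R3 ← R3 / (104/9).
R1 ← R1 + 19/9·R3.
R2 ← R2 + 26/9·R3.
R4 ← R4 + 19/9·R3.
R4 ← R4 / (-395/104).
R1 ← R1 − 125/104·R4.
R2 ← R2 − 11/4·R4.
R3 ← R3 + 1/104·R4.
Reading off the reduced rows gives x = 3, y = 5, z = 6, u = -6.

x = 3, y = 5, z = 6, u = -6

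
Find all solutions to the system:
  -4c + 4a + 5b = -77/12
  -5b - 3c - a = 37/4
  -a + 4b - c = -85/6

a = 5/2, b = -11/4, c = 2/3

Row-reduce the augmented matrix:
R1 ← R1 / (4).
R2 ← R2 + 1·R1.
R3 ← R3 + 1·R1.
R2 ← R2 / (-15/4).
R1 ← R1 − 5/4·R2.
R3 ← R3 − 21/4·R2.
R3 ← R3 / (-38/5).
R1 ← R1 + 7/3·R3.
R2 ← R2 − 16/15·R3.
Reading off the reduced rows gives a = 5/2, b = -11/4, c = 2/3.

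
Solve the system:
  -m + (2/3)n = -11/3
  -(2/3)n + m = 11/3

infinitely many solutions

Row-reduce:
R1 ← R1 / (-1).
R2 ← R2 − 1·R1.
Rank is 1 with 2 unknowns, leaving n free.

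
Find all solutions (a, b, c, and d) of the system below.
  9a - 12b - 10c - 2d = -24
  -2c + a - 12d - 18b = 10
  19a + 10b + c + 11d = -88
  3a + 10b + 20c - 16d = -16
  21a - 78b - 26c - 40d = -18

a = -4, b = 0, c = -1, d = -1

Row-reduce the augmented matrix:
R1 ← R1 / (9).
R2 ← R2 − 1·R1.
R3 ← R3 − 19·R1.
R4 ← R4 − 3·R1.
R5 ← R5 − 21·R1.
R2 ← R2 / (-50/3).
R1 ← R1 + 4/3·R2.
R3 ← R3 − 106/3·R2.
R4 ← R4 − 14·R2.
R5 ← R5 + 50·R2.
R3 ← R3 / (1517/75).
R1 ← R1 + 26/25·R3.
R2 ← R2 − 4/75·R3.
R4 ← R4 − 1694/75·R3.
R4 ← R4 / (-21758/1517).
R1 ← R1 − 332/1517·R4.
R2 ← R2 − 1111/1517·R4.
R3 ← R3 + 731/1517·R4.
R5 reduces to 0 = 0, so the extra equation is consistent.
Reading off the reduced rows gives a = -4, b = 0, c = -1, d = -1.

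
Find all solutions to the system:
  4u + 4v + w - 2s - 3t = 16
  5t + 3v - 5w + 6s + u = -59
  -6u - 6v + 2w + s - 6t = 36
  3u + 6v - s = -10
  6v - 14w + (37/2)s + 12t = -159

infinitely many solutions

Row-reduce:
R1 ← R1 / (4).
R2 ← R2 − 1·R1.
R3 ← R3 + 6·R1.
R4 ← R4 − 3·R1.
R2 ← R2 / (2).
R1 ← R1 − 1·R2.
R4 ← R4 − 3·R2.
R5 ← R5 − 6·R2.
R3 ← R3 / (7/2).
R1 ← R1 − 23/8·R3.
R2 ← R2 + 21/8·R3.
R4 ← R4 − 57/8·R3.
R5 ← R5 − 7/4·R3.
R4 ← R4 / (-145/28).
R1 ← R1 + 59/28·R4.
R2 ← R2 − 7/4·R4.
R3 ← R3 + 4/7·R4.
Rank is 4 with 5 unknowns, leaving t free.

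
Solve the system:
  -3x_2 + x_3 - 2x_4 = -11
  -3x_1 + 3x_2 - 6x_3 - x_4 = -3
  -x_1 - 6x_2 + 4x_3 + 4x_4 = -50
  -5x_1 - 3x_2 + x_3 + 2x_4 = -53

x_1 = 6, x_2 = 6, x_3 = 1, x_4 = -3

Row-reduce the augmented matrix:
Swap R1 and R2.
R1 ← R1 / (-3).
R3 ← R3 + 1·R1.
R4 ← R4 + 5·R1.
R2 ← R2 / (-3).
R1 ← R1 + 1·R2.
R3 ← R3 + 7·R2.
R4 ← R4 + 8·R2.
R3 ← R3 / (11/3).
R1 ← R1 − 5/3·R3.
R2 ← R2 + 1/3·R3.
R4 ← R4 − 25/3·R3.
R4 ← R4 / (-126/11).
R1 ← R1 + 34/11·R4.
R2 ← R2 − 49/33·R4.
R3 ← R3 − 27/11·R4.
Reading off the reduced rows gives x_1 = 6, x_2 = 6, x_3 = 1, x_4 = -3.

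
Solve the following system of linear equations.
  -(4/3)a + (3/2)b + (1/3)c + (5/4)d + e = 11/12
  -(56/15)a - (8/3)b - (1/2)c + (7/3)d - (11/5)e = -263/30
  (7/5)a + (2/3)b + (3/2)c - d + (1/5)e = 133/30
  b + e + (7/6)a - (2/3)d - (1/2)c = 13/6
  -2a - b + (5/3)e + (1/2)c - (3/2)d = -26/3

infinitely many solutions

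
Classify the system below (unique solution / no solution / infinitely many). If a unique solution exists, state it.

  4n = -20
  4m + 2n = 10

Row-reduce the augmented matrix:
Swap R1 and R2.
R1 ← R1 / (4).
R2 ← R2 / (4).
R1 ← R1 − 1/2·R2.
Reading off the reduced rows gives m = 5, n = -5.

m = 5, n = -5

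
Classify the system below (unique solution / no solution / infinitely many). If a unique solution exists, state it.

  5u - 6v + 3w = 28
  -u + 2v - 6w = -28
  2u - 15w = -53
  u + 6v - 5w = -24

no solution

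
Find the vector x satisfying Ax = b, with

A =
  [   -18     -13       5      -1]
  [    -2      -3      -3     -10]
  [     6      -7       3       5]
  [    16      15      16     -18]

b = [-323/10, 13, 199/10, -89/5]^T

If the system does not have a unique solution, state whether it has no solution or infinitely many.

Row-reduce the augmented matrix:
R1 ← R1 / (-18).
R2 ← R2 + 2·R1.
R3 ← R3 − 6·R1.
R4 ← R4 − 16·R1.
R2 ← R2 / (-14/9).
R1 ← R1 − 13/18·R2.
R3 ← R3 + 34/3·R2.
R4 ← R4 − 31/9·R2.
R3 ← R3 / (214/7).
R1 ← R1 + 27/14·R3.
R2 ← R2 − 16/7·R3.
R4 ← R4 − 88/7·R3.
R4 ← R4 / (-15479/214).
R1 ← R1 − 65/214·R4.
R2 ← R2 − 133/214·R4.
R3 ← R3 − 537/214·R4.
Reading off the reduced rows gives x_1 = 13/5, x_2 = -2, x_3 = -12/5, x_4 = -1/2.

x_1 = 13/5, x_2 = -2, x_3 = -12/5, x_4 = -1/2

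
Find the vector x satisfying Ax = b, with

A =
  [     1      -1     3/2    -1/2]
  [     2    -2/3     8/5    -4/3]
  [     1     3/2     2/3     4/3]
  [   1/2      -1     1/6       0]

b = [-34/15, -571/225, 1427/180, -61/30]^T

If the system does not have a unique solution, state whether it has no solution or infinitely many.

Row-reduce the augmented matrix:
R2 ← R2 − 2·R1.
R3 ← R3 − 1·R1.
R4 ← R4 − 1/2·R1.
R2 ← R2 / (4/3).
R1 ← R1 + 1·R2.
R3 ← R3 − 5/2·R2.
R4 ← R4 + 1/2·R2.
R3 ← R3 / (43/24).
R1 ← R1 − 9/20·R3.
R2 ← R2 + 21/20·R3.
R4 ← R4 + 133/120·R3.
R4 ← R4 / (2123/1290).
R1 ← R1 + 294/215·R4.
R2 ← R2 − 256/215·R4.
R3 ← R3 − 59/43·R4.
Reading off the reduced rows gives x_1 = 4/5, x_2 = 5/2, x_3 = 2/5, x_4 = 7/3.

x_1 = 4/5, x_2 = 5/2, x_3 = 2/5, x_4 = 7/3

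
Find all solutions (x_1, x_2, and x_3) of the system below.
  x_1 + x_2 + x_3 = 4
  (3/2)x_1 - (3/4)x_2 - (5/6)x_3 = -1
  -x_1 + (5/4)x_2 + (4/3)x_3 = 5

Row-reduce:
R2 ← R2 − 3/2·R1.
R3 ← R3 + 1·R1.
R2 ← R2 / (-9/4).
R1 ← R1 − 1·R2.
R3 ← R3 − 9/4·R2.
Row 3 reduces to 0 = 2, a contradiction. The system is inconsistent.

no solution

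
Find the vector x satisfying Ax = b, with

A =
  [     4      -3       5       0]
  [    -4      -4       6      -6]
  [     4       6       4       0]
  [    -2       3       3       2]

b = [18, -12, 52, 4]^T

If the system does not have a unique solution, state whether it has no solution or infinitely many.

Row-reduce the augmented matrix:
R1 ← R1 / (4).
R2 ← R2 + 4·R1.
R3 ← R3 − 4·R1.
R4 ← R4 + 2·R1.
R2 ← R2 / (-7).
R1 ← R1 + 3/4·R2.
R3 ← R3 − 9·R2.
R4 ← R4 − 3/2·R2.
R3 ← R3 / (92/7).
R1 ← R1 − 1/14·R3.
R2 ← R2 + 11/7·R3.
R4 ← R4 − 55/7·R3.
R4 ← R4 / (245/46).
R1 ← R1 − 63/92·R4.
R2 ← R2 + 3/46·R4.
R3 ← R3 + 27/46·R4.
Reading off the reduced rows gives x_1 = 5, x_2 = 4, x_3 = 2, x_4 = -2.

x_1 = 5, x_2 = 4, x_3 = 2, x_4 = -2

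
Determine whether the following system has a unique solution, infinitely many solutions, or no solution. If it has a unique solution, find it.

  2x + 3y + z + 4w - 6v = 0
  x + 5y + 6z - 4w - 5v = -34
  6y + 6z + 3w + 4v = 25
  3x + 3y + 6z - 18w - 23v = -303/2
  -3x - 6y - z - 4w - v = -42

no solution

Row-reduce:
R1 ← R1 / (2).
R2 ← R2 − 1·R1.
R4 ← R4 − 3·R1.
R5 ← R5 + 3·R1.
R2 ← R2 / (7/2).
R1 ← R1 − 3/2·R2.
R3 ← R3 − 6·R2.
R4 ← R4 + 3/2·R2.
R5 ← R5 + 3/2·R2.
R3 ← R3 / (-24/7).
R1 ← R1 + 13/7·R3.
R2 ← R2 − 11/7·R3.
R4 ← R4 − 48/7·R3.
R5 ← R5 − 20/7·R3.
Swap R4 and R5.
R4 ← R4 / (21/2).
R1 ← R1 + 21/8·R4.
R2 ← R2 − 35/8·R4.
R3 ← R3 + 31/8·R4.
Row 5 reduces to 0 = 1/2, a contradiction. The system is inconsistent.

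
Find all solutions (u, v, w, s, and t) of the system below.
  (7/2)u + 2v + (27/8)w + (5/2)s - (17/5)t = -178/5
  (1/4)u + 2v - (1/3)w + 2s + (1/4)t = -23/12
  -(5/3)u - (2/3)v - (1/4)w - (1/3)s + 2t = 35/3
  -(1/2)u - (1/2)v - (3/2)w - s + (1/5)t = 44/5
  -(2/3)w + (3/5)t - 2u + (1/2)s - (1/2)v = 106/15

Row-reduce:
R1 ← R1 / (7/2).
R2 ← R2 − 1/4·R1.
R3 ← R3 + 5/3·R1.
R4 ← R4 + 1/2·R1.
R5 ← R5 + 2·R1.
R2 ← R2 / (13/7).
R1 ← R1 − 4/7·R2.
R3 ← R3 − 2/7·R2.
R4 ← R4 + 3/14·R2.
R5 ← R5 − 9/14·R2.
R3 ← R3 / (451/312).
R1 ← R1 − 89/78·R3.
R2 ← R2 + 193/624·R3.
R4 ← R4 + 451/416·R3.
R5 ← R5 − 1823/1248·R3.
Swap R4 and R5.
R4 ← R4 / (645/902).
R1 ← R1 + 136/451·R4.
R2 ← R2 − 498/451·R4.
R3 ← R3 − 180/451·R4.
Row 5 reduces to 0 = -1/4, a contradiction. The system is inconsistent.

no solution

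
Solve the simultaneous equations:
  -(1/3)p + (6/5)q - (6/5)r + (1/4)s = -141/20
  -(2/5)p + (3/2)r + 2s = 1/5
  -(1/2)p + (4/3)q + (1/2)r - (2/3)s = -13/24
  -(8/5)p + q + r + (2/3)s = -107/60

p = 3/4, q = -9/4, r = 3, s = -2

Row-reduce the augmented matrix:
R1 ← R1 / (-1/3).
R2 ← R2 + 2/5·R1.
R3 ← R3 + 1/2·R1.
R4 ← R4 + 8/5·R1.
R2 ← R2 / (-36/25).
R1 ← R1 + 18/5·R2.
R3 ← R3 + 7/15·R2.
R4 ← R4 + 119/25·R2.
R3 ← R3 / (97/72).
R1 ← R1 + 15/4·R3.
R2 ← R2 + 49/24·R3.
R4 ← R4 + 71/24·R3.
R4 ← R4 / (-22465/2328).
R1 ← R1 + 915/97·R4.
R2 ← R2 + 2789/776·R4.
R3 ← R3 + 344/291·R4.
Reading off the reduced rows gives p = 3/4, q = -9/4, r = 3, s = -2.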